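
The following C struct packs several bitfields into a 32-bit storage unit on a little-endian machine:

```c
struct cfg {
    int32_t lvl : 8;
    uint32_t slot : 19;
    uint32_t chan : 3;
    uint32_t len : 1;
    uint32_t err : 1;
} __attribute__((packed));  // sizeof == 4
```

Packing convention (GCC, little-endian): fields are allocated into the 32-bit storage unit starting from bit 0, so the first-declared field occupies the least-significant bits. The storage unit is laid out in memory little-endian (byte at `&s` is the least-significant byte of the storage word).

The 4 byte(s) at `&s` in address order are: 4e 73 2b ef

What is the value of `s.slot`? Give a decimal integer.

[0]=0x4e [1]=0x73 [2]=0x2b [3]=0xef (little-endian) → word 0xef2b734e
lvl:8 @ bit 0 → (0xef2b734e>>0)&0xff = 0x4e
slot:19 @ bit 8 → (0xef2b734e>>8)&0x7ffff = 0x72b73  ←
chan:3 @ bit 27 → (0xef2b734e>>27)&0x7 = 0x5
len:1 @ bit 30 → (0xef2b734e>>30)&0x1 = 0x1
err:1 @ bit 31 → (0xef2b734e>>31)&0x1 = 0x1

469875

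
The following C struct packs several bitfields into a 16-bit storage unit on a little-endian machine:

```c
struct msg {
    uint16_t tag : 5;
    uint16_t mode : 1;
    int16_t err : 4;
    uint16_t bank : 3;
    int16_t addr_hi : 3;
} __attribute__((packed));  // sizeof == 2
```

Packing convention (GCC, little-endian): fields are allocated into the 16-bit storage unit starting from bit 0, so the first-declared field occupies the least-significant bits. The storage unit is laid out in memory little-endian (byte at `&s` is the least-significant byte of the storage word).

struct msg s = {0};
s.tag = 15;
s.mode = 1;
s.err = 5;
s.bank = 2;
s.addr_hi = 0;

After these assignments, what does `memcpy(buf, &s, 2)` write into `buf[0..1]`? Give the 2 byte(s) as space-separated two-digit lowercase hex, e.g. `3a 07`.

6f 09

[0+:5] tag=15 & 0x1f = 0xf; word=0x000f
[5+:1] mode=1 & 0x1 = 0x1; word=0x002f
[6+:4] err=5 & 0xf = 0x5; word=0x016f
[10+:3] bank=2 & 0x7 = 0x2; word=0x096f
[13+:3] addr_hi=0 & 0x7 = 0x0; word=0x096f
word = 0x096f → little-endian bytes:
  [0]=0x6f  [1]=0x09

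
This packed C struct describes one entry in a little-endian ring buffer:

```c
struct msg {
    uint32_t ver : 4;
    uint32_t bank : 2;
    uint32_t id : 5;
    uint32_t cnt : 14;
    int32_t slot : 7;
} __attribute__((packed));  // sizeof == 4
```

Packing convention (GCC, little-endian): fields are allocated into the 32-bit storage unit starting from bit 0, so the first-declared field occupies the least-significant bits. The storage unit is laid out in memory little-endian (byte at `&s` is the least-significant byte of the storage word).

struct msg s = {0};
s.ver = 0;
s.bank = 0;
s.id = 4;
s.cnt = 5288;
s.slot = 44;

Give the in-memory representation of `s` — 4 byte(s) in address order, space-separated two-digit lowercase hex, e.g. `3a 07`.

[0+:4] ver=0 & 0xf = 0x0; word=0x00000000
[4+:2] bank=0 & 0x3 = 0x0; word=0x00000000
[6+:5] id=4 & 0x1f = 0x4; word=0x00000100
[11+:14] cnt=5288 & 0x3fff = 0x14a8; word=0x00a54100
[25+:7] slot=44 & 0x7f = 0x2c; word=0x58a54100
word = 0x58a54100 → little-endian bytes:
  [0]=0x00  [1]=0x41  [2]=0xa5  [3]=0x58

00 41 a5 58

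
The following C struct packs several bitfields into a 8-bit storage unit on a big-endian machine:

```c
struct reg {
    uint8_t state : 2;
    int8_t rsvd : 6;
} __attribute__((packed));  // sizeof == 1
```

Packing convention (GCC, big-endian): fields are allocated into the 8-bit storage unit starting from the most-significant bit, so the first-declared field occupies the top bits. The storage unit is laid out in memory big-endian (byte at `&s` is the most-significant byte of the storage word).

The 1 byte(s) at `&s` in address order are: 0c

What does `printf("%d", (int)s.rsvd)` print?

12

[0]=0x0c (big-endian) → word 0x0c
state [6+:2] = (word>>6) & 0x3 = 0
rsvd [0+:6] = (word>>0) & 0x3f = 12  ←
rsvd signed 6b, MSB=0: value = 12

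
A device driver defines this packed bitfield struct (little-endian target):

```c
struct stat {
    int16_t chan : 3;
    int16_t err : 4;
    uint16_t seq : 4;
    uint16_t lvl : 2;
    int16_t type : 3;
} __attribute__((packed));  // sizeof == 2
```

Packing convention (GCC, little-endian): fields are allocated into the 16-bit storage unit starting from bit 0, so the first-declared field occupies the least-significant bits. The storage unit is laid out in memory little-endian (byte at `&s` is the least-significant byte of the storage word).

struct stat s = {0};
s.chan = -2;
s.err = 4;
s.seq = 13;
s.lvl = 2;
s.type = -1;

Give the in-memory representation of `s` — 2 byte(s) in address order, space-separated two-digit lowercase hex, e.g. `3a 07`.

[0+:3] chan=-2 & 0x7 = 0x6; word=0x0006
[3+:4] err=4 & 0xf = 0x4; word=0x0026
[7+:4] seq=13 & 0xf = 0xd; word=0x06a6
[11+:2] lvl=2 & 0x3 = 0x2; word=0x16a6
[13+:3] type=-1 & 0x7 = 0x7; word=0xf6a6
word = 0xf6a6 → little-endian bytes:
  [0]=0xa6  [1]=0xf6

a6 f6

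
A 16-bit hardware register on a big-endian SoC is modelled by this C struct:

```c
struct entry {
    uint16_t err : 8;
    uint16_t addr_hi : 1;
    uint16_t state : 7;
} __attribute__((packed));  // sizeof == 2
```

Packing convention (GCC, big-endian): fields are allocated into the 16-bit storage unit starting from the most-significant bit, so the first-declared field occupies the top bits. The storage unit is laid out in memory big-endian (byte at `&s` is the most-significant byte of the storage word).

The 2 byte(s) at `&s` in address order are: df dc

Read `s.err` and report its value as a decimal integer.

223

[0]=0xdf [1]=0xdc (big-endian) → word 0xdfdc
err [8+:8] = (word>>8) & 0xff = 223  ←
addr_hi [7+:1] = (word>>7) & 0x1 = 1
state [0+:7] = (word>>0) & 0x7f = 92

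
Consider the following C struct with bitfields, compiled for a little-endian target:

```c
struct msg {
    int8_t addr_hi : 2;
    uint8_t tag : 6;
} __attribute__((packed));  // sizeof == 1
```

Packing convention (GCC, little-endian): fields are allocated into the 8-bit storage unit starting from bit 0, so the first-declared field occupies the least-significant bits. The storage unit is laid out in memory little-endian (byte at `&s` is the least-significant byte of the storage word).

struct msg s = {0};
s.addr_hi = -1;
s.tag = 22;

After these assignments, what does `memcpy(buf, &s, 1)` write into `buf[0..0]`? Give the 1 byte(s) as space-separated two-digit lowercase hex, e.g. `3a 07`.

5b

[0+:2] addr_hi=-1 & 0x3 = 0x3; word=0x03
[2+:6] tag=22 & 0x3f = 0x16; word=0x5b
word = 0x5b → little-endian bytes:
  [0]=0x5b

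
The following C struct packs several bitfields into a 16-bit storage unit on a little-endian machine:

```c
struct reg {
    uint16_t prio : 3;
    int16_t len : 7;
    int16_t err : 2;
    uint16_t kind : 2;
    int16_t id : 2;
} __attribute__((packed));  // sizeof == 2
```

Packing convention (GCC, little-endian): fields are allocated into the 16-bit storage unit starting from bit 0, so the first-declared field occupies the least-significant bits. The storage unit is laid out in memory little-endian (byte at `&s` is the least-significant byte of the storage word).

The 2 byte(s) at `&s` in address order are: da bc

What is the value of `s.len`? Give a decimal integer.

27

[0]=0xda [1]=0xbc (little-endian) → word 0xbcda
prio [0+:3] = (word>>0) & 0x7 = 2
len [3+:7] = (word>>3) & 0x7f = 27  ←
err [10+:2] = (word>>10) & 0x3 = 3
kind [12+:2] = (word>>12) & 0x3 = 3
id [14+:2] = (word>>14) & 0x3 = 2
len signed 7b, MSB=0: value = 27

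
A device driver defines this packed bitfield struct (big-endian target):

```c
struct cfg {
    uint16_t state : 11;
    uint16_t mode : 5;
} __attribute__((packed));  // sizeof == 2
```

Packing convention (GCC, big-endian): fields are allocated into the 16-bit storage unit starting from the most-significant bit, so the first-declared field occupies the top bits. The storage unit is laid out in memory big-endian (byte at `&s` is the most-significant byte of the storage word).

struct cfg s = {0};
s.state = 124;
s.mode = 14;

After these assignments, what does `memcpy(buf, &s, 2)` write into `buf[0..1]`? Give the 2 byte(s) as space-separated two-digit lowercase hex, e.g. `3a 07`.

0f 8e

[5+:11] state=124 & 0x7ff = 0x7c; word=0x0f80
[0+:5] mode=14 & 0x1f = 0xe; word=0x0f8e
word = 0x0f8e → big-endian bytes:
  [0]=0x0f  [1]=0x8e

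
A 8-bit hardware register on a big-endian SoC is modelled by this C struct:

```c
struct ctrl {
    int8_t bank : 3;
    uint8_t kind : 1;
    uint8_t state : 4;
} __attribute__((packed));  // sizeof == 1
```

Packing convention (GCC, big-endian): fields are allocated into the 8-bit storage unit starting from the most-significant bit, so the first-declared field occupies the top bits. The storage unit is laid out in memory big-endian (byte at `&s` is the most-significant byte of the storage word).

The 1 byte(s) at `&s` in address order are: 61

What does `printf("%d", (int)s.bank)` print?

[0]=0x61 (big-endian) → word 0x61
bank [5+:3] = (word>>5) & 0x7 = 3  ←
kind [4+:1] = (word>>4) & 0x1 = 0
state [0+:4] = (word>>0) & 0xf = 1
bank signed 3b, MSB=0: value = 3

3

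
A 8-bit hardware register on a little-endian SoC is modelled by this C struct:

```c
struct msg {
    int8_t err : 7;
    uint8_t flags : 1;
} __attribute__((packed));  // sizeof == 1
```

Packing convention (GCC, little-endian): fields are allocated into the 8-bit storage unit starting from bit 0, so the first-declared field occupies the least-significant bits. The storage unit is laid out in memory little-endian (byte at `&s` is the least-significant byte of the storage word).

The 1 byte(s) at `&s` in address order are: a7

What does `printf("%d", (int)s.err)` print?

[0]=0xa7 (little-endian) → word 0xa7
err:7 @ bit 0 → (0xa7>>0)&0x7f = 0x27  ←
flags:1 @ bit 7 → (0xa7>>7)&0x1 = 0x1
err signed 7b, MSB=0: value = 39

39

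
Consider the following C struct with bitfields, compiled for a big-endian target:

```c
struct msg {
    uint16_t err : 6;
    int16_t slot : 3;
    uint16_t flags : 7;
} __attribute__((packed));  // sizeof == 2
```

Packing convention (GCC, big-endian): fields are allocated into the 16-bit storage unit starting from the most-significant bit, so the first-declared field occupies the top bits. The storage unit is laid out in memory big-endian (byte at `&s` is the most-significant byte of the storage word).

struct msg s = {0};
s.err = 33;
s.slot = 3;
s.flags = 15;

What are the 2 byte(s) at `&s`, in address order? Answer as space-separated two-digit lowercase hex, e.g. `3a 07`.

err (6b) val=33 bits=0x21 at bit 10: 0x8400
slot (3b) val=3 bits=0x3 at bit 7: 0x8580
flags (7b) val=15 bits=0xf at bit 0: 0x858f
word = 0x858f → big-endian bytes:
  [0]=0x85  [1]=0x8f

85 8f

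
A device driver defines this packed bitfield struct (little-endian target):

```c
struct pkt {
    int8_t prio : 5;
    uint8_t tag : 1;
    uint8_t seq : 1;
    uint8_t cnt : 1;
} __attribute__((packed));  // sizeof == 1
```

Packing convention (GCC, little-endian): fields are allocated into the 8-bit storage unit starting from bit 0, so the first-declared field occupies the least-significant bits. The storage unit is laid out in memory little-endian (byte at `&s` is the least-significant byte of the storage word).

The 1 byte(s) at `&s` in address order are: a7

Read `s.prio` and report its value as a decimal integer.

[0]=0xa7 (little-endian) → word 0xa7
prio [0+:5] = (word>>0) & 0x1f = 7  ←
tag [5+:1] = (word>>5) & 0x1 = 1
seq [6+:1] = (word>>6) & 0x1 = 0
cnt [7+:1] = (word>>7) & 0x1 = 1
prio signed 5b, MSB=0: value = 7

7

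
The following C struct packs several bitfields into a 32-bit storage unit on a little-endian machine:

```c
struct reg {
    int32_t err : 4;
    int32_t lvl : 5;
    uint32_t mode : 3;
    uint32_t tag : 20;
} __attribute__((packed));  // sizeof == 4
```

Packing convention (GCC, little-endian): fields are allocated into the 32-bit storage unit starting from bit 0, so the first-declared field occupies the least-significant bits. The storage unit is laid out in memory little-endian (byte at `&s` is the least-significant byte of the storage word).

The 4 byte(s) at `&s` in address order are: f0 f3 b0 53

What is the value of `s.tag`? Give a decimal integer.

342799

[0]=0xf0 [1]=0xf3 [2]=0xb0 [3]=0x53 (little-endian) → word 0x53b0f3f0
err:4 @ bit 0 → (0x53b0f3f0>>0)&0xf = 0x0
lvl:5 @ bit 4 → (0x53b0f3f0>>4)&0x1f = 0x1f
mode:3 @ bit 9 → (0x53b0f3f0>>9)&0x7 = 0x1
tag:20 @ bit 12 → (0x53b0f3f0>>12)&0xfffff = 0x53b0f  ←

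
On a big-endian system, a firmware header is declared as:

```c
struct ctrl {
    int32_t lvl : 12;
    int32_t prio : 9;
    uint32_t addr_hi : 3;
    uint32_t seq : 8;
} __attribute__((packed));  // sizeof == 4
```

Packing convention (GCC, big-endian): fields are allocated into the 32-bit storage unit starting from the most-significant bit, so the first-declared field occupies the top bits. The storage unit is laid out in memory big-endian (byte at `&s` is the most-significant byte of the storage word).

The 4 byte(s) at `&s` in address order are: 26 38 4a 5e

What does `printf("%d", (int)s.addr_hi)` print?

2

[0]=0x26 [1]=0x38 [2]=0x4a [3]=0x5e (big-endian) → word 0x26384a5e
lvl:12 @ bit 20 → (0x26384a5e>>20)&0xfff = 0x263
prio:9 @ bit 11 → (0x26384a5e>>11)&0x1ff = 0x109
addr_hi:3 @ bit 8 → (0x26384a5e>>8)&0x7 = 0x2  ←
seq:8 @ bit 0 → (0x26384a5e>>0)&0xff = 0x5e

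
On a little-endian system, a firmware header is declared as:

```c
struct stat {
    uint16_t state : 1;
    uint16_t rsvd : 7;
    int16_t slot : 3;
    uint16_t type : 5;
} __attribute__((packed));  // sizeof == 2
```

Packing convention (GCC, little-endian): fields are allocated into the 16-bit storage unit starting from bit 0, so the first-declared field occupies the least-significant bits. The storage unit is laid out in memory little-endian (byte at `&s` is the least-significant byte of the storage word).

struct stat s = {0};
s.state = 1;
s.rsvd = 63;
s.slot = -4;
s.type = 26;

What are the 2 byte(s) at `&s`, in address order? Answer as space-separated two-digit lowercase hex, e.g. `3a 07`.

7f d4

[0+:1] state=1 & 0x1 = 0x1; word=0x0001
[1+:7] rsvd=63 & 0x7f = 0x3f; word=0x007f
[8+:3] slot=-4 & 0x7 = 0x4; word=0x047f
[11+:5] type=26 & 0x1f = 0x1a; word=0xd47f
word = 0xd47f → little-endian bytes:
  [0]=0x7f  [1]=0xd4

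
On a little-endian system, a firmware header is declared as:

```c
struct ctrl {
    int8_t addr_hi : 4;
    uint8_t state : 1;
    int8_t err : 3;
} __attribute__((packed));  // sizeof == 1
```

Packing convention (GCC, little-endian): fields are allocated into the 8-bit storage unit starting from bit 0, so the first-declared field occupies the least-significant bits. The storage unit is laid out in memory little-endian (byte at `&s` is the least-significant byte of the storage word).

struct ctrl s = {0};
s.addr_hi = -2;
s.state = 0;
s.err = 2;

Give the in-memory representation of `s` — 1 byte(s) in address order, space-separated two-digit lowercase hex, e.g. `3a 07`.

4e

[0+:4] addr_hi=-2 & 0xf = 0xe; word=0x0e
[4+:1] state=0 & 0x1 = 0x0; word=0x0e
[5+:3] err=2 & 0x7 = 0x2; word=0x4e
word = 0x4e → little-endian bytes:
  [0]=0x4e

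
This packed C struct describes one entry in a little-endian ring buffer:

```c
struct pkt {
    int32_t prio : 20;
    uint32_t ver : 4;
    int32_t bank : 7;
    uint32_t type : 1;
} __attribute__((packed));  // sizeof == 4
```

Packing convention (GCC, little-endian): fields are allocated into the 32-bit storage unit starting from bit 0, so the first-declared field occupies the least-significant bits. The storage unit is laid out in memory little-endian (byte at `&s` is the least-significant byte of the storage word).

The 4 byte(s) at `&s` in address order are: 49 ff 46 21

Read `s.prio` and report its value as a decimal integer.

458569

[0]=0x49 [1]=0xff [2]=0x46 [3]=0x21 (little-endian) → word 0x2146ff49
prio:20 @ bit 0 → (0x2146ff49>>0)&0xfffff = 0x6ff49  ←
ver:4 @ bit 20 → (0x2146ff49>>20)&0xf = 0x4
bank:7 @ bit 24 → (0x2146ff49>>24)&0x7f = 0x21
type:1 @ bit 31 → (0x2146ff49>>31)&0x1 = 0x0
prio signed 20b, MSB=0: value = 458569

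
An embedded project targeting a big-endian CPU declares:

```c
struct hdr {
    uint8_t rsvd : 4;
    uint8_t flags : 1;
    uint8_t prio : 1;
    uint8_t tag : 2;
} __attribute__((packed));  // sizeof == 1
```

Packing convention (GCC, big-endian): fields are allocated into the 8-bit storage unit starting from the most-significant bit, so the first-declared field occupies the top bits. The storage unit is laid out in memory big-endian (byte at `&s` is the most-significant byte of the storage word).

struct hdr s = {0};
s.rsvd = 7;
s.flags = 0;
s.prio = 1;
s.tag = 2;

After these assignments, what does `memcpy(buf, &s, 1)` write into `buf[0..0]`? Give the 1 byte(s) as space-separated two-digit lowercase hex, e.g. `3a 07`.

rsvd (4b) val=7 bits=0x7 at bit 4: 0x70
flags (1b) val=0 bits=0x0 at bit 3: 0x70
prio (1b) val=1 bits=0x1 at bit 2: 0x74
tag (2b) val=2 bits=0x2 at bit 0: 0x76
word = 0x76 → big-endian bytes:
  [0]=0x76

76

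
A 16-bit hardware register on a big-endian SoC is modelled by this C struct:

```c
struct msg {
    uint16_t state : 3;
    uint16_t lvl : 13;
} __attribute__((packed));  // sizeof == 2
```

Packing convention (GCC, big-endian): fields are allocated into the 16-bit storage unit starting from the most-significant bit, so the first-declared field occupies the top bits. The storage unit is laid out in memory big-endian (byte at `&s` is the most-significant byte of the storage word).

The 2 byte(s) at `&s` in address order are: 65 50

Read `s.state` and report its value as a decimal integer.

3

[0]=0x65 [1]=0x50 (big-endian) → word 0x6550
state [13+:3] = (word>>13) & 0x7 = 3  ←
lvl [0+:13] = (word>>0) & 0x1fff = 1360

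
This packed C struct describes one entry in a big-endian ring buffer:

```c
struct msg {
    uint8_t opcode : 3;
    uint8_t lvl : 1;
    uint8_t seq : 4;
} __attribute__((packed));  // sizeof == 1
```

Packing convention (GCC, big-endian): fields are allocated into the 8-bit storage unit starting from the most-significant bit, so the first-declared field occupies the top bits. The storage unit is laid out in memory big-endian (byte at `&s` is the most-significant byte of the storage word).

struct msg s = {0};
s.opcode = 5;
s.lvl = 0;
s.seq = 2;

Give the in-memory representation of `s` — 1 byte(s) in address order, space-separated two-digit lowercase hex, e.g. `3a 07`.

a2

[5+:3] opcode=5 & 0x7 = 0x5; word=0xa0
[4+:1] lvl=0 & 0x1 = 0x0; word=0xa0
[0+:4] seq=2 & 0xf = 0x2; word=0xa2
word = 0xa2 → big-endian bytes:
  [0]=0xa2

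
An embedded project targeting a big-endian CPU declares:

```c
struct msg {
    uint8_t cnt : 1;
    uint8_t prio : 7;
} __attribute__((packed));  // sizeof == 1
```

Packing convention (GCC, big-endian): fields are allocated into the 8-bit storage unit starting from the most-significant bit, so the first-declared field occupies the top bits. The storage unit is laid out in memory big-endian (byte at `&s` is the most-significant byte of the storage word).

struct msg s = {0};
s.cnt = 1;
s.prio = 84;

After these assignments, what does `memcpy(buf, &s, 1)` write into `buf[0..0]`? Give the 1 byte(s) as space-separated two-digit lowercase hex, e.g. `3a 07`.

d4

[7+:1] cnt=1 & 0x1 = 0x1; word=0x80
[0+:7] prio=84 & 0x7f = 0x54; word=0xd4
word = 0xd4 → big-endian bytes:
  [0]=0xd4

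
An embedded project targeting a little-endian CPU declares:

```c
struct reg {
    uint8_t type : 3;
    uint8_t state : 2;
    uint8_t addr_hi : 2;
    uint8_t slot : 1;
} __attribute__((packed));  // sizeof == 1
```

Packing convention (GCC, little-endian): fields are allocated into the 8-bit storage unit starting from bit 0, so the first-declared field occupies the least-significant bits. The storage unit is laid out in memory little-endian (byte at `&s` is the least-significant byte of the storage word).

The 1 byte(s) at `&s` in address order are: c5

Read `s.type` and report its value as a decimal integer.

5

[0]=0xc5 (little-endian) → word 0xc5
type:3 @ bit 0 → (0xc5>>0)&0x7 = 0x5  ←
state:2 @ bit 3 → (0xc5>>3)&0x3 = 0x0
addr_hi:2 @ bit 5 → (0xc5>>5)&0x3 = 0x2
slot:1 @ bit 7 → (0xc5>>7)&0x1 = 0x1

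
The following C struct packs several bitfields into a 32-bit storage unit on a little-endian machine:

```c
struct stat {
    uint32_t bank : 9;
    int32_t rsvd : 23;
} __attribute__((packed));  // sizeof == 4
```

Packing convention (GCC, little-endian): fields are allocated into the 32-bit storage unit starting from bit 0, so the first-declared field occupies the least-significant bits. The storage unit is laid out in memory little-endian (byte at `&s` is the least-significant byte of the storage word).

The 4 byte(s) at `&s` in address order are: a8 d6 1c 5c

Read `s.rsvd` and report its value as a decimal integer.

[0]=0xa8 [1]=0xd6 [2]=0x1c [3]=0x5c (little-endian) → word 0x5c1cd6a8
bank:9 @ bit 0 → (0x5c1cd6a8>>0)&0x1ff = 0xa8
rsvd:23 @ bit 9 → (0x5c1cd6a8>>9)&0x7fffff = 0x2e0e6b  ←
rsvd signed 23b, MSB=0: value = 3018347

3018347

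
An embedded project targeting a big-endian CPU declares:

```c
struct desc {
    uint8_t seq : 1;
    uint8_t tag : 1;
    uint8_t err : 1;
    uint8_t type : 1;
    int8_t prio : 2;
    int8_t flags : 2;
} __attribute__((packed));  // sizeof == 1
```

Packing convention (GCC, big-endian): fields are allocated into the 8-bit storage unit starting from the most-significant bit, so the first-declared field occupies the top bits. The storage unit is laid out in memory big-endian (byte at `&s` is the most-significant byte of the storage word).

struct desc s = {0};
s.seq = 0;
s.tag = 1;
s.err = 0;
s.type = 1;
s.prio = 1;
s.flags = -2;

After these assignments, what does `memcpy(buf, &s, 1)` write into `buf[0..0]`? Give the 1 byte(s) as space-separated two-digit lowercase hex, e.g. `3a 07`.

seq (1b) val=0 bits=0x0 at bit 7: 0x00
tag (1b) val=1 bits=0x1 at bit 6: 0x40
err (1b) val=0 bits=0x0 at bit 5: 0x40
type (1b) val=1 bits=0x1 at bit 4: 0x50
prio (2b) val=1 bits=0x1 at bit 2: 0x54
flags (2b) val=-2 bits=0x2 at bit 0: 0x56
word = 0x56 → big-endian bytes:
  [0]=0x56

56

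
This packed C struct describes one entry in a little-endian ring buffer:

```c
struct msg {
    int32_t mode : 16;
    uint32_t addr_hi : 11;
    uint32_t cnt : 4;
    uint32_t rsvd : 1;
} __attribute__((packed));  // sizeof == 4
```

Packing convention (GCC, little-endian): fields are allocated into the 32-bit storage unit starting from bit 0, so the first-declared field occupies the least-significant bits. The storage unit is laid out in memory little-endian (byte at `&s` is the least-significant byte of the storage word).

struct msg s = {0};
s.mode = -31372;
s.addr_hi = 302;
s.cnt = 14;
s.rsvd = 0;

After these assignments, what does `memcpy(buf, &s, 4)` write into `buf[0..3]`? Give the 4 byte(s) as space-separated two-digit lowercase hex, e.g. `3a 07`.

74 85 2e 71

mode:16 = -31372 → 0x8574 << 0 → word 0x00008574
addr_hi:11 = 302 → 0x12e << 16 → word 0x012e8574
cnt:4 = 14 → 0xe << 27 → word 0x712e8574
rsvd:1 = 0 → 0x0 << 31 → word 0x712e8574
word = 0x712e8574 → little-endian bytes:
  [0]=0x74  [1]=0x85  [2]=0x2e  [3]=0x71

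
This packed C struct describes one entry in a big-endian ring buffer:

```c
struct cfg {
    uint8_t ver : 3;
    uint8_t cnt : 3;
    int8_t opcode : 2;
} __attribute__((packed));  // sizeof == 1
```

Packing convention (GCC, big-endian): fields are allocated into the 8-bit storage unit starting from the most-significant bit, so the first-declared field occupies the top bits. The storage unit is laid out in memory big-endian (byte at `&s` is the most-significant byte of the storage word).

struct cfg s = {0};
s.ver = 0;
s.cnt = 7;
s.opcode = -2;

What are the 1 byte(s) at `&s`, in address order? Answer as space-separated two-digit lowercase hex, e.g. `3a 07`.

1e

ver (3b) val=0 bits=0x0 at bit 5: 0x00
cnt (3b) val=7 bits=0x7 at bit 2: 0x1c
opcode (2b) val=-2 bits=0x2 at bit 0: 0x1e
word = 0x1e → big-endian bytes:
  [0]=0x1e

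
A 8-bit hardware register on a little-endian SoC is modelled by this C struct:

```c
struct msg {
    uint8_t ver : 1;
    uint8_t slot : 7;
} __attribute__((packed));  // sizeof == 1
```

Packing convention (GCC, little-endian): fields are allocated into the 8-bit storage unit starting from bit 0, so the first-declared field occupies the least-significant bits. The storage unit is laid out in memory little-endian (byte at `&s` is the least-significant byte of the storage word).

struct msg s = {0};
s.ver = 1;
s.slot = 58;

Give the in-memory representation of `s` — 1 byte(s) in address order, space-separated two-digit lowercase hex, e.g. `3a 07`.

[0+:1] ver=1 & 0x1 = 0x1; word=0x01
[1+:7] slot=58 & 0x7f = 0x3a; word=0x75
word = 0x75 → little-endian bytes:
  [0]=0x75

75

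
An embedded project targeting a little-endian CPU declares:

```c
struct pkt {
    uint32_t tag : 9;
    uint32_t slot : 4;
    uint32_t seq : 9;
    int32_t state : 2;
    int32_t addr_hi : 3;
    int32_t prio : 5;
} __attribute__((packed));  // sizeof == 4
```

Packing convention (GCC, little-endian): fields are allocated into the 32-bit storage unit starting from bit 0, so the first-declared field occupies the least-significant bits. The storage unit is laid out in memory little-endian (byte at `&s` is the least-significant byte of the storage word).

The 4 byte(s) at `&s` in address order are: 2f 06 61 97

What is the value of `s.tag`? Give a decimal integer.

47

[0]=0x2f [1]=0x06 [2]=0x61 [3]=0x97 (little-endian) → word 0x9761062f
tag:9 @ bit 0 → (0x9761062f>>0)&0x1ff = 0x2f  ←
slot:4 @ bit 9 → (0x9761062f>>9)&0xf = 0x3
seq:9 @ bit 13 → (0x9761062f>>13)&0x1ff = 0x108
state:2 @ bit 22 → (0x9761062f>>22)&0x3 = 0x1
addr_hi:3 @ bit 24 → (0x9761062f>>24)&0x7 = 0x7
prio:5 @ bit 27 → (0x9761062f>>27)&0x1f = 0x12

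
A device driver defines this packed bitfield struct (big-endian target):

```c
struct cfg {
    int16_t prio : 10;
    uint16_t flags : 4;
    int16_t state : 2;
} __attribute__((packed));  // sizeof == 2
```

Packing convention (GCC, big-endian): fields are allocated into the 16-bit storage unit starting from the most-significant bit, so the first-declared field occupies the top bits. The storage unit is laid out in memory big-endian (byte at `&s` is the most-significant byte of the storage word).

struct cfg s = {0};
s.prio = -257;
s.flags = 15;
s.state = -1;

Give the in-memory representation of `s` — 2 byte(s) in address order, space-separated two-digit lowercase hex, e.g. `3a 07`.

[6+:10] prio=-257 & 0x3ff = 0x2ff; word=0xbfc0
[2+:4] flags=15 & 0xf = 0xf; word=0xbffc
[0+:2] state=-1 & 0x3 = 0x3; word=0xbfff
word = 0xbfff → big-endian bytes:
  [0]=0xbf  [1]=0xff

bf ff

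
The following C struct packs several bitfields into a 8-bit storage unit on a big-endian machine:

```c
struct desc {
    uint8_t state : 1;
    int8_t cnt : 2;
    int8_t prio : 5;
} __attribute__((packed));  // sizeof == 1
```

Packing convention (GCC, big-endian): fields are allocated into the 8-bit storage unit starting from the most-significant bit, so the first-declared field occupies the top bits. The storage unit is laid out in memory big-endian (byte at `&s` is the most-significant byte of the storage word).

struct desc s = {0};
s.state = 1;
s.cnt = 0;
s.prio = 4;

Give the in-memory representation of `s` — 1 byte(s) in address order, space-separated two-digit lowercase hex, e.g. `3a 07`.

84

state (1b) val=1 bits=0x1 at bit 7: 0x80
cnt (2b) val=0 bits=0x0 at bit 5: 0x80
prio (5b) val=4 bits=0x4 at bit 0: 0x84
word = 0x84 → big-endian bytes:
  [0]=0x84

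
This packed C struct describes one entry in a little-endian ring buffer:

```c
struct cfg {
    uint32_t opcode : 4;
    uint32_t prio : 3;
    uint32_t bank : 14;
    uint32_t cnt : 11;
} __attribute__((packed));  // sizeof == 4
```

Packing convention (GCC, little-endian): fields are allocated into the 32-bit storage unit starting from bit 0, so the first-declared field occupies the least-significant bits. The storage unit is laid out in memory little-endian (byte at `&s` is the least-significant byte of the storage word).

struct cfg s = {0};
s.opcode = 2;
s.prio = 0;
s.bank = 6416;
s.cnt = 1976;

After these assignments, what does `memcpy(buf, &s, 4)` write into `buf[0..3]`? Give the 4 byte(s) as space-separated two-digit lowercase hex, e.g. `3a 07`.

[0+:4] opcode=2 & 0xf = 0x2; word=0x00000002
[4+:3] prio=0 & 0x7 = 0x0; word=0x00000002
[7+:14] bank=6416 & 0x3fff = 0x1910; word=0x000c8802
[21+:11] cnt=1976 & 0x7ff = 0x7b8; word=0xf70c8802
word = 0xf70c8802 → little-endian bytes:
  [0]=0x02  [1]=0x88  [2]=0x0c  [3]=0xf7

02 88 0c f7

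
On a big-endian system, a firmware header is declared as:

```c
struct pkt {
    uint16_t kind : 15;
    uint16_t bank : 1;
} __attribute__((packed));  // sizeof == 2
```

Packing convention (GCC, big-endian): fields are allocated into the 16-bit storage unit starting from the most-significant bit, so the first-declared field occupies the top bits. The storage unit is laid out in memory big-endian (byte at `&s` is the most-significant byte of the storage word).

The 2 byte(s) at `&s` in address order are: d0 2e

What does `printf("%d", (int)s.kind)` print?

26647

[0]=0xd0 [1]=0x2e (big-endian) → word 0xd02e
kind:15 @ bit 1 → (0xd02e>>1)&0x7fff = 0x6817  ←
bank:1 @ bit 0 → (0xd02e>>0)&0x1 = 0x0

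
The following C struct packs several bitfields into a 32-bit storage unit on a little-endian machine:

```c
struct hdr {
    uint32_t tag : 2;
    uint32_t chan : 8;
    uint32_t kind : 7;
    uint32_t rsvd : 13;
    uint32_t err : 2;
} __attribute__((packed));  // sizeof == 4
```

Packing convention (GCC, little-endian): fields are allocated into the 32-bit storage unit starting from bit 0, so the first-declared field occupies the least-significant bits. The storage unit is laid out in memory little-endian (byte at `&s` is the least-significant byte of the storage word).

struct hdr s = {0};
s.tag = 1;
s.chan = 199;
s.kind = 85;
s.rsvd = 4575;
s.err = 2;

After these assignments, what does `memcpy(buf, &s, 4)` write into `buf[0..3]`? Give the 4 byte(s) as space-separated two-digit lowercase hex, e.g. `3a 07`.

tag:2 = 1 → 0x1 << 0 → word 0x00000001
chan:8 = 199 → 0xc7 << 2 → word 0x0000031d
kind:7 = 85 → 0x55 << 10 → word 0x0001571d
rsvd:13 = 4575 → 0x11df << 17 → word 0x23bf571d
err:2 = 2 → 0x2 << 30 → word 0xa3bf571d
word = 0xa3bf571d → little-endian bytes:
  [0]=0x1d  [1]=0x57  [2]=0xbf  [3]=0xa3

1d 57 bf a3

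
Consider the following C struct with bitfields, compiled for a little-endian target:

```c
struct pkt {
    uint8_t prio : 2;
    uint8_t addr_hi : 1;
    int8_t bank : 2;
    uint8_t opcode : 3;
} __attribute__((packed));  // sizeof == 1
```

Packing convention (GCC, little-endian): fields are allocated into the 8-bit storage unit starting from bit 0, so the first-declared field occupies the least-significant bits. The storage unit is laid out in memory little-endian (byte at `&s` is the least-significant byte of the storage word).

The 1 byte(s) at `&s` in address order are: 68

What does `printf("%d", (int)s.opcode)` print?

[0]=0x68 (little-endian) → word 0x68
prio [0+:2] = (word>>0) & 0x3 = 0
addr_hi [2+:1] = (word>>2) & 0x1 = 0
bank [3+:2] = (word>>3) & 0x3 = 1
opcode [5+:3] = (word>>5) & 0x7 = 3  ←

3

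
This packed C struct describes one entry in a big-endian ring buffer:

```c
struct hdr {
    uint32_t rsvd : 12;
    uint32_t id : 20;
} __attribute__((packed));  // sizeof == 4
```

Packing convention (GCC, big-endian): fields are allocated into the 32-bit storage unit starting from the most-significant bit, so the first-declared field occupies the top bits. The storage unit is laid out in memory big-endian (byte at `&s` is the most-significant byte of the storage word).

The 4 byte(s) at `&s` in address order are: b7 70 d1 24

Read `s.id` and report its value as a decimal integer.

53540

[0]=0xb7 [1]=0x70 [2]=0xd1 [3]=0x24 (big-endian) → word 0xb770d124
rsvd [20+:12] = (word>>20) & 0xfff = 2935
id [0+:20] = (word>>0) & 0xfffff = 53540  ←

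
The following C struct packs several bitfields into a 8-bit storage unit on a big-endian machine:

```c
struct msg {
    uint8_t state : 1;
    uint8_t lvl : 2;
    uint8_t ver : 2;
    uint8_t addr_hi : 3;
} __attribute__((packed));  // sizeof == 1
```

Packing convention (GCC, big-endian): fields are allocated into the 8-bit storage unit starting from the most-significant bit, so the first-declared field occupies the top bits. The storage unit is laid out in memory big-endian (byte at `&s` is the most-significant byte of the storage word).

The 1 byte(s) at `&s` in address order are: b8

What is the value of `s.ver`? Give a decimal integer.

3

[0]=0xb8 (big-endian) → word 0xb8
state:1 @ bit 7 → (0xb8>>7)&0x1 = 0x1
lvl:2 @ bit 5 → (0xb8>>5)&0x3 = 0x1
ver:2 @ bit 3 → (0xb8>>3)&0x3 = 0x3  ←
addr_hi:3 @ bit 0 → (0xb8>>0)&0x7 = 0x0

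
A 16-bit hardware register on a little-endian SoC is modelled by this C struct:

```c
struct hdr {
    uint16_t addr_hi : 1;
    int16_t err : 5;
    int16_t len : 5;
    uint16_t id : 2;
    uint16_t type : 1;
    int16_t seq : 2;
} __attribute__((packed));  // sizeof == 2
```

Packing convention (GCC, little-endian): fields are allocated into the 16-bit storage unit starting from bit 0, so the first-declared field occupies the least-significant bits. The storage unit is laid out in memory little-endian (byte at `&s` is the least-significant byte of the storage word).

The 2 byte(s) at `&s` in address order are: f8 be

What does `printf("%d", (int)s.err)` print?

[0]=0xf8 [1]=0xbe (little-endian) → word 0xbef8
addr_hi:1 @ bit 0 → (0xbef8>>0)&0x1 = 0x0
err:5 @ bit 1 → (0xbef8>>1)&0x1f = 0x1c  ←
len:5 @ bit 6 → (0xbef8>>6)&0x1f = 0x1b
id:2 @ bit 11 → (0xbef8>>11)&0x3 = 0x3
type:1 @ bit 13 → (0xbef8>>13)&0x1 = 0x1
seq:2 @ bit 14 → (0xbef8>>14)&0x3 = 0x2
err signed 5b, MSB=1: 28 - 32 = -4

-4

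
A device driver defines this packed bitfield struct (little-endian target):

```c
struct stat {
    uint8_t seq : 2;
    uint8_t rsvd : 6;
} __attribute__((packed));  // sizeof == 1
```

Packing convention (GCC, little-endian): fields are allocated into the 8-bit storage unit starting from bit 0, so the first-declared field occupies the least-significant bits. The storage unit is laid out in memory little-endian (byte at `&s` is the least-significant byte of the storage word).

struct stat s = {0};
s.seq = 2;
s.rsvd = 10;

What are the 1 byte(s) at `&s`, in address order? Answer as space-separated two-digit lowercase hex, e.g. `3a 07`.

[0+:2] seq=2 & 0x3 = 0x2; word=0x02
[2+:6] rsvd=10 & 0x3f = 0xa; word=0x2a
word = 0x2a → little-endian bytes:
  [0]=0x2a

2a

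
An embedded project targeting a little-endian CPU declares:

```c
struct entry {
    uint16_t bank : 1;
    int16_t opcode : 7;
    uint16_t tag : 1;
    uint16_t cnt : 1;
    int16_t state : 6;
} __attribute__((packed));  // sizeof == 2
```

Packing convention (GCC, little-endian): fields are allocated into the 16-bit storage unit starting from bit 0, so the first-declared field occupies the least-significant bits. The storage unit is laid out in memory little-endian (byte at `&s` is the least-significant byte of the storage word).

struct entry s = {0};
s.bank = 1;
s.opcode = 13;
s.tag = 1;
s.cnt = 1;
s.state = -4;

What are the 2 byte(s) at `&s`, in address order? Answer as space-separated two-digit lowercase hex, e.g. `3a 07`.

[0+:1] bank=1 & 0x1 = 0x1; word=0x0001
[1+:7] opcode=13 & 0x7f = 0xd; word=0x001b
[8+:1] tag=1 & 0x1 = 0x1; word=0x011b
[9+:1] cnt=1 & 0x1 = 0x1; word=0x031b
[10+:6] state=-4 & 0x3f = 0x3c; word=0xf31b
word = 0xf31b → little-endian bytes:
  [0]=0x1b  [1]=0xf3

1b f3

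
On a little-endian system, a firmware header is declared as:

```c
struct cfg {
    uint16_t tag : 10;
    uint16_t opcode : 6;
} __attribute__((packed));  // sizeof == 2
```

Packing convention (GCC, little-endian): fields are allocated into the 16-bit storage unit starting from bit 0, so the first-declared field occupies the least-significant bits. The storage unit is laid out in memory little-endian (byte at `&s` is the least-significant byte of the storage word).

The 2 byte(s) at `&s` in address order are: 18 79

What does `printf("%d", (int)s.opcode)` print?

[0]=0x18 [1]=0x79 (little-endian) → word 0x7918
tag [0+:10] = (word>>0) & 0x3ff = 280
opcode [10+:6] = (word>>10) & 0x3f = 30  ←

30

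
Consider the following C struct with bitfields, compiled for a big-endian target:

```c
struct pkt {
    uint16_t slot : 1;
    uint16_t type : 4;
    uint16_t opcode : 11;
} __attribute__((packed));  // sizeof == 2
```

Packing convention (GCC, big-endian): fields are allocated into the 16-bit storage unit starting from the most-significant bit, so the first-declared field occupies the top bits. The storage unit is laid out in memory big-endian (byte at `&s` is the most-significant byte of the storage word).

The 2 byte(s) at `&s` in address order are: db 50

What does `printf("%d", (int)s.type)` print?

[0]=0xdb [1]=0x50 (big-endian) → word 0xdb50
slot [15+:1] = (word>>15) & 0x1 = 1
type [11+:4] = (word>>11) & 0xf = 11  ←
opcode [0+:11] = (word>>0) & 0x7ff = 848

11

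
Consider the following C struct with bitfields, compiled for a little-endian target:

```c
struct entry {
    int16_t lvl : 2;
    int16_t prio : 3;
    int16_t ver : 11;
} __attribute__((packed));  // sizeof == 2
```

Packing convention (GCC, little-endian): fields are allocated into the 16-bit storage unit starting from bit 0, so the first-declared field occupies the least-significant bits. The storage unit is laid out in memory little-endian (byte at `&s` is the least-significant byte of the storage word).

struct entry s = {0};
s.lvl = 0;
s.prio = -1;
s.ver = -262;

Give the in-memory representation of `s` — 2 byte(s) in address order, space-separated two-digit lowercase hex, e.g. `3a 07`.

5c df

lvl:2 = 0 → 0x0 << 0 → word 0x0000
prio:3 = -1 → 0x7 << 2 → word 0x001c
ver:11 = -262 → 0x6fa << 5 → word 0xdf5c
word = 0xdf5c → little-endian bytes:
  [0]=0x5c  [1]=0xdf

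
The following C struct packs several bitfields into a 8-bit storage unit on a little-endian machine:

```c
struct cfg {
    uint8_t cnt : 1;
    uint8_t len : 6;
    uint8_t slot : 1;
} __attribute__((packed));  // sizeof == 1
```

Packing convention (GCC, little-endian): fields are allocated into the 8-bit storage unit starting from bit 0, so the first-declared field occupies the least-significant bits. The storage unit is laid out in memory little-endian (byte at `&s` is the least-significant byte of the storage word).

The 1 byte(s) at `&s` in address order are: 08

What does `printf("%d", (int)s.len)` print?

[0]=0x08 (little-endian) → word 0x08
cnt [0+:1] = (word>>0) & 0x1 = 0
len [1+:6] = (word>>1) & 0x3f = 4  ←
slot [7+:1] = (word>>7) & 0x1 = 0

4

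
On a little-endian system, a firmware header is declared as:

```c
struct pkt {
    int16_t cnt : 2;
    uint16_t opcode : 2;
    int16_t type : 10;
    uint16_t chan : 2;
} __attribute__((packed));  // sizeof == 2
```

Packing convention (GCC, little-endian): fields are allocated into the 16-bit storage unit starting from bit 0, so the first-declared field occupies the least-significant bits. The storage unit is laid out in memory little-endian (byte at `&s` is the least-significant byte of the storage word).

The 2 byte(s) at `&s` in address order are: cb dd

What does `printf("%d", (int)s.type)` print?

[0]=0xcb [1]=0xdd (little-endian) → word 0xddcb
cnt [0+:2] = (word>>0) & 0x3 = 3
opcode [2+:2] = (word>>2) & 0x3 = 2
type [4+:10] = (word>>4) & 0x3ff = 476  ←
chan [14+:2] = (word>>14) & 0x3 = 3
type signed 10b, MSB=0: value = 476

476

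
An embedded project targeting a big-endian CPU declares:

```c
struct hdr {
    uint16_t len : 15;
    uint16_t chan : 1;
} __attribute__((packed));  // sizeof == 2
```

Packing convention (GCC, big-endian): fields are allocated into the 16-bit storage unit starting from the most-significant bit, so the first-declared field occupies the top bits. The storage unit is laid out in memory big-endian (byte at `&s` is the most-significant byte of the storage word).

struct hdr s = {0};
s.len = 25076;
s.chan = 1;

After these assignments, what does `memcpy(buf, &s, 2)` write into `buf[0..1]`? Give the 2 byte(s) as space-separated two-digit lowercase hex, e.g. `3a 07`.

len (15b) val=25076 bits=0x61f4 at bit 1: 0xc3e8
chan (1b) val=1 bits=0x1 at bit 0: 0xc3e9
word = 0xc3e9 → big-endian bytes:
  [0]=0xc3  [1]=0xe9

c3 e9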